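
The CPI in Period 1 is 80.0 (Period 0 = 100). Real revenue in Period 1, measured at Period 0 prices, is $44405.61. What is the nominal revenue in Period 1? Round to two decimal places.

35524.49

Nominal = Real × (Index/100) = 44405.61 × (80.0/100)
        = 44405.61 × 0.800 = 35524.4880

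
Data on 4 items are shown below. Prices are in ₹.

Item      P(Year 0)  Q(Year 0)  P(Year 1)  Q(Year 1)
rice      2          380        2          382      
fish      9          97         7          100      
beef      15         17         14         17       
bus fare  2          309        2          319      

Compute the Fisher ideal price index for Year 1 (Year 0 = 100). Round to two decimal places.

Laspeyres component (base-period weights):
ΣP(Year 1)Q(Year 0) = 2×380 + 7×97 + 14×17 + 2×309 = 760 + 679 + 238 + 618 = 2295
ΣP(Year 0)Q(Year 0) = 2×380 + 9×97 + 15×17 + 2×309 = 760 + 873 + 255 + 618 = 2506
L = 2295 / 2506 × 100 = 91.5802
Paasche component (current-period weights):
ΣP(Year 1)Q(Year 1) = 2×382 + 7×100 + 14×17 + 2×319 = 764 + 700 + 238 + 638 = 2340
ΣP(Year 0)Q(Year 1) = 2×382 + 9×100 + 15×17 + 2×319 = 764 + 900 + 255 + 638 = 2557
P = 2340 / 2557 × 100 = 91.5135
Fisher = √(L × P) = √(91.5802 × 91.5135) = 91.5468

91.55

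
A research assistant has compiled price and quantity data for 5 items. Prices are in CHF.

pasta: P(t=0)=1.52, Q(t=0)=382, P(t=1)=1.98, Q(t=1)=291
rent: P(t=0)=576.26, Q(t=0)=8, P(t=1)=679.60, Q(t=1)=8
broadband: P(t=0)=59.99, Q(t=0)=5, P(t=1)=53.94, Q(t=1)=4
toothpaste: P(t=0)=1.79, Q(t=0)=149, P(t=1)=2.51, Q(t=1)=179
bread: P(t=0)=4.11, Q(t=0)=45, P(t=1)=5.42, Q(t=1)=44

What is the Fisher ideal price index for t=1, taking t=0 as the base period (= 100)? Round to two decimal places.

Laspeyres component (base-period weights):
ΣP(t=1)Q(t=0) = 1.98×382 + 679.60×8 + 53.94×5 + 2.51×149 + 5.42×45 = 756.36 + 5436.8 + 269.7 + 373.99 + 243.9 = 7080.75
ΣP(t=0)Q(t=0) = 1.52×382 + 576.26×8 + 59.99×5 + 1.79×149 + 4.11×45 = 580.64 + 4610.08 + 299.95 + 266.71 + 184.95 = 5942.33
L = 7080.75 / 5942.33 × 100 = 119.1578
Paasche component (current-period weights):
ΣP(t=1)Q(t=1) = 1.98×291 + 679.60×8 + 53.94×4 + 2.51×179 + 5.42×44 = 576.18 + 5436.8 + 215.76 + 449.29 + 238.48 = 6916.51
ΣP(t=0)Q(t=1) = 1.52×291 + 576.26×8 + 59.99×4 + 1.79×179 + 4.11×44 = 442.32 + 4610.08 + 239.96 + 320.41 + 180.84 = 5793.61
P = 6916.51 / 5793.61 × 100 = 119.3817
Fisher = √(L × P) = √(119.1578 × 119.3817) = 119.2697

119.27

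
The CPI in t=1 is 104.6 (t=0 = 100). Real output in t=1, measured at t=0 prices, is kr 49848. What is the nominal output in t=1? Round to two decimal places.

52141.01

Nominal = Real × (Index/100) = 49848 × (104.6/100)
        = 49848 × 1.046 = 52141.0080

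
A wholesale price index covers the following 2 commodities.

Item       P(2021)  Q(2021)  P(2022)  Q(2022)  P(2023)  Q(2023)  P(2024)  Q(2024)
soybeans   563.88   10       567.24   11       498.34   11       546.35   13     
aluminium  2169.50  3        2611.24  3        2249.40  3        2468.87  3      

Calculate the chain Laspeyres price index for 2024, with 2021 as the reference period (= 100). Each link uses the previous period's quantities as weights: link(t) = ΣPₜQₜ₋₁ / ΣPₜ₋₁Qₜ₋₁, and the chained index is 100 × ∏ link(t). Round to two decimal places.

Link 2021→2022:
ΣP(2022)Q(2021) = 567.24×10 + 2611.24×3 = 5672.4 + 7833.72 = 13506.12
ΣP(2021)Q(2021) = 563.88×10 + 2169.50×3 = 5638.8 + 6508.5 = 12147.3
link = 13506.12/12147.3 = 1.111862
Link 2022→2023:
ΣP(2023)Q(2022) = 498.34×11 + 2249.40×3 = 5481.74 + 6748.2 = 12229.94
ΣP(2022)Q(2022) = 567.24×11 + 2611.24×3 = 6239.64 + 7833.72 = 14073.36
link = 12229.94/14073.36 = 0.869014
Link 2023→2024:
ΣP(2024)Q(2023) = 546.35×11 + 2468.87×3 = 6009.85 + 7406.61 = 13416.46
ΣP(2023)Q(2023) = 498.34×11 + 2249.40×3 = 5481.74 + 6748.2 = 12229.94
link = 13416.46/12229.94 = 1.097018
Chained index = 100 × 1.111862 × 0.869014 × 1.097018 = 105.9964

106.00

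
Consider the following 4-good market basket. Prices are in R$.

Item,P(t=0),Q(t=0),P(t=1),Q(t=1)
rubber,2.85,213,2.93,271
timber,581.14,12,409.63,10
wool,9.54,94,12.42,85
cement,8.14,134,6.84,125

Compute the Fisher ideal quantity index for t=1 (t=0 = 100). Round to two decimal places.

88.56

Laspeyres component (base-period weights):
ΣP(t=0)Q(t=1) = 2.85×271 + 581.14×10 + 9.54×85 + 8.14×125 = 772.35 + 5811.4 + 810.9 + 1017.5 = 8412.15
ΣP(t=0)Q(t=0) = 2.85×213 + 581.14×12 + 9.54×94 + 8.14×134 = 607.05 + 6973.68 + 896.76 + 1090.76 = 9568.25
L = 8412.15 / 9568.25 × 100 = 87.9173
Paasche component (current-period weights):
ΣP(t=1)Q(t=1) = 2.93×271 + 409.63×10 + 12.42×85 + 6.84×125 = 794.03 + 4096.3 + 1055.7 + 855 = 6801.03
ΣP(t=1)Q(t=0) = 2.93×213 + 409.63×12 + 12.42×94 + 6.84×134 = 624.09 + 4915.56 + 1167.48 + 916.56 = 7623.69
P = 6801.03 / 7623.69 × 100 = 89.2092
Fisher = √(L × P) = √(87.9173 × 89.2092) = 88.5609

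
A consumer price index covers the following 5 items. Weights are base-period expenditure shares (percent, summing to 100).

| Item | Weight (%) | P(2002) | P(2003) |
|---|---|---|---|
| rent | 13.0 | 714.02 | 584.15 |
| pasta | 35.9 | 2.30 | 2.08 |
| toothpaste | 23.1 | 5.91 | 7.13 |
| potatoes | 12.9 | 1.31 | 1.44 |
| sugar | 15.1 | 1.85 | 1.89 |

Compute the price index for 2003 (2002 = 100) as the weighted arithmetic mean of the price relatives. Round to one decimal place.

100.6

rent: 13.0 × (584.15/714.02) = 13.0 × 0.818114 = 10.6355
pasta: 35.9 × (2.08/2.30) = 35.9 × 0.904348 = 32.4661
toothpaste: 23.1 × (7.13/5.91) = 23.1 × 1.206430 = 27.8685
potatoes: 12.9 × (1.44/1.31) = 12.9 × 1.099237 = 14.1802
sugar: 15.1 × (1.89/1.85) = 15.1 × 1.021622 = 15.4265
Index = Σ wᵢ·(p₁ᵢ/p₀ᵢ) = 10.6355 + 32.4661 + 27.8685 + 14.1802 + 15.4265 = 100.5767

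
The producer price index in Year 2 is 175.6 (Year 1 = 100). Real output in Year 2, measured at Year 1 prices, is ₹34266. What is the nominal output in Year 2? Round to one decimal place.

60171.1

Nominal = Real × (Index/100) = 34266 × (175.6/100)
        = 34266 × 1.756 = 60171.0960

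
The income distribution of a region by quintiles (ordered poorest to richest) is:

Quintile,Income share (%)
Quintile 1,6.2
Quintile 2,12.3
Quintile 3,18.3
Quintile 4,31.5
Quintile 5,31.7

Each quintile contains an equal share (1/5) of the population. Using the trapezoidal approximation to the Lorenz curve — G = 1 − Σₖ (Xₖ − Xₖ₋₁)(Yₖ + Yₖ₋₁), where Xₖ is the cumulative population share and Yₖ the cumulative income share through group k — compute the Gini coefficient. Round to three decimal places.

Cumulative income shares Yₖ: 0.0620, 0.1850, 0.3680, 0.6830, 1.0000
Σ (Xₖ−Xₖ₋₁)(Yₖ+Yₖ₋₁) = (1/5)(0.0620+0.0000) + (1/5)(0.1850+0.0620) + (1/5)(0.3680+0.1850) + (1/5)(0.6830+0.3680) + (1/5)(1.0000+0.6830)
  = 0.0124 + 0.0494 + 0.1106 + 0.2102 + 0.3366 = 0.7192
G = 1 − 0.7192 = 0.2808

0.281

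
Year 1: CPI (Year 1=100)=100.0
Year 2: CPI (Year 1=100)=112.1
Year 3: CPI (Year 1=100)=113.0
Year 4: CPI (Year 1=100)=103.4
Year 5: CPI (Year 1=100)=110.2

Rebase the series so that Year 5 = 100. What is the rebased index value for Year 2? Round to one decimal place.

101.7

Rebased(Year 2) = 112.1 / 110.2 × 100 = 101.7241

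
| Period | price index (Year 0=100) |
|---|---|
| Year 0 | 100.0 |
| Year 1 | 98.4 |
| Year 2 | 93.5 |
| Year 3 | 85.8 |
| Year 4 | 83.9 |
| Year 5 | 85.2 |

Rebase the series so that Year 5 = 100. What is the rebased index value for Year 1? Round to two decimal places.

Rebased(Year 1) = 98.4 / 85.2 × 100 = 115.4930

115.49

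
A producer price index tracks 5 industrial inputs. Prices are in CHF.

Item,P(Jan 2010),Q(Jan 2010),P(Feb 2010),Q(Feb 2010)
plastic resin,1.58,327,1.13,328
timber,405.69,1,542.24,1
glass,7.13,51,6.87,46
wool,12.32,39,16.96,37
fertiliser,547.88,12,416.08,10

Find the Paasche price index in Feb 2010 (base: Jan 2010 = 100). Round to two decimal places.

83.73

Paasche price index uses current-period quantities as weights.
ΣP(Feb 2010)·Q(Feb 2010) = 1.13×328 + 542.24×1 + 6.87×46 + 16.96×37 + 416.08×10 = 370.64 + 542.24 + 316.02 + 627.52 + 4160.8 = 6017.22
ΣP(Jan 2010)·Q(Feb 2010) = 1.58×328 + 405.69×1 + 7.13×46 + 12.32×37 + 547.88×10 = 518.24 + 405.69 + 327.98 + 455.84 + 5478.8 = 7186.55
Index = 6017.22 / 7186.55 × 100 = 83.7289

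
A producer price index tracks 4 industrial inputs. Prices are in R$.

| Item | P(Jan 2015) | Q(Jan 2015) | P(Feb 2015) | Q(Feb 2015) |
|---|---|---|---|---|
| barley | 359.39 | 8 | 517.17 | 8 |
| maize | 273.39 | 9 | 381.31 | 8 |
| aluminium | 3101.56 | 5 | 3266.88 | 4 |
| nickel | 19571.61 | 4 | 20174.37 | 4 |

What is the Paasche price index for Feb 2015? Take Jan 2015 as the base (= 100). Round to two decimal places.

105.43

Paasche price index uses current-period quantities as weights.
ΣP(Feb 2015)·Q(Feb 2015) = 517.17×8 + 381.31×8 + 3266.88×4 + 20174.37×4 = 4137.36 + 3050.48 + 13067.52 + 80697.48 = 100952.84
ΣP(Jan 2015)·Q(Feb 2015) = 359.39×8 + 273.39×8 + 3101.56×4 + 19571.61×4 = 2875.12 + 2187.12 + 12406.24 + 78286.44 = 95754.92
Index = 100952.84 / 95754.92 × 100 = 105.4284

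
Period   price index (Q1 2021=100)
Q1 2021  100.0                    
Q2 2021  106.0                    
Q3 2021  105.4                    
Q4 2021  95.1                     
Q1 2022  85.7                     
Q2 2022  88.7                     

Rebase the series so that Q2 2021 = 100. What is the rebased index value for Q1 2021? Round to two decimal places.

Rebased(Q1 2021) = 100.0 / 106.0 × 100 = 94.3396

94.34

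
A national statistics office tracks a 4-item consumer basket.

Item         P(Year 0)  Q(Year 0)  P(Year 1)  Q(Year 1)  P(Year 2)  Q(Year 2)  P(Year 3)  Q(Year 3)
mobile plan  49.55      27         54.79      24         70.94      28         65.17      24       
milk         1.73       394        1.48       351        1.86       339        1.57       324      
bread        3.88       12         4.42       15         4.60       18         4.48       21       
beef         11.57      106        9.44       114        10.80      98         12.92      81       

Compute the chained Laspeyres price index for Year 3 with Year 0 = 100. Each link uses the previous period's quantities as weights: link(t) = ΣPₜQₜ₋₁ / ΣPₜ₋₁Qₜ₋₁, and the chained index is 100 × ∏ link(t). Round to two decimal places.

Link Year 0→Year 1:
ΣP(Year 1)Q(Year 0) = 54.79×27 + 1.48×394 + 4.42×12 + 9.44×106 = 1479.33 + 583.12 + 53.04 + 1000.64 = 3116.13
ΣP(Year 0)Q(Year 0) = 49.55×27 + 1.73×394 + 3.88×12 + 11.57×106 = 1337.85 + 681.62 + 46.56 + 1226.42 = 3292.45
link = 3116.13/3292.45 = 0.946447
Link Year 1→Year 2:
ΣP(Year 2)Q(Year 1) = 70.94×24 + 1.86×351 + 4.60×15 + 10.80×114 = 1702.56 + 652.86 + 69 + 1231.2 = 3655.62
ΣP(Year 1)Q(Year 1) = 54.79×24 + 1.48×351 + 4.42×15 + 9.44×114 = 1314.96 + 519.48 + 66.3 + 1076.16 = 2976.9
link = 3655.62/2976.9 = 1.227996
Link Year 2→Year 3:
ΣP(Year 3)Q(Year 2) = 65.17×28 + 1.57×339 + 4.48×18 + 12.92×98 = 1824.76 + 532.23 + 80.64 + 1266.16 = 3703.79
ΣP(Year 2)Q(Year 2) = 70.94×28 + 1.86×339 + 4.60×18 + 10.80×98 = 1986.32 + 630.54 + 82.8 + 1058.4 = 3758.06
link = 3703.79/3758.06 = 0.985559
Chained index = 100 × 0.946447 × 1.227996 × 0.985559 = 114.5449

114.54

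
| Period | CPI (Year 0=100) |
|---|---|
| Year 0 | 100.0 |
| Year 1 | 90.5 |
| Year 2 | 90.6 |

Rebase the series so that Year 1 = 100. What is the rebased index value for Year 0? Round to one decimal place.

110.5

Rebased(Year 0) = 100.0 / 90.5 × 100 = 110.4972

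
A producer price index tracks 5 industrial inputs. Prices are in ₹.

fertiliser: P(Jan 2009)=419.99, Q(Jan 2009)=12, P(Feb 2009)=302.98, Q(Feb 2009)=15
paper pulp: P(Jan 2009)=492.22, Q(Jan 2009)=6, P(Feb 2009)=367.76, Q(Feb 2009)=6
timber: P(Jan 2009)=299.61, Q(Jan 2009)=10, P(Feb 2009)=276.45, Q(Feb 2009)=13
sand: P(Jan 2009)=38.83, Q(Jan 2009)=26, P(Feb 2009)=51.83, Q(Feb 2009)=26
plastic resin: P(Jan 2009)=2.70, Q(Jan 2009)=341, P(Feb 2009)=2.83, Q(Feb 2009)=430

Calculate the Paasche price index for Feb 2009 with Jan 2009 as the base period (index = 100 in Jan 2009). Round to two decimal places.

Paasche price index uses current-period quantities as weights.
ΣP(Feb 2009)·Q(Feb 2009) = 302.98×15 + 367.76×6 + 276.45×13 + 51.83×26 + 2.83×430 = 4544.7 + 2206.56 + 3593.85 + 1347.58 + 1216.9 = 12909.59
ΣP(Jan 2009)·Q(Feb 2009) = 419.99×15 + 492.22×6 + 299.61×13 + 38.83×26 + 2.70×430 = 6299.85 + 2953.32 + 3894.93 + 1009.58 + 1161 = 15318.68
Index = 12909.59 / 15318.68 × 100 = 84.2735

84.27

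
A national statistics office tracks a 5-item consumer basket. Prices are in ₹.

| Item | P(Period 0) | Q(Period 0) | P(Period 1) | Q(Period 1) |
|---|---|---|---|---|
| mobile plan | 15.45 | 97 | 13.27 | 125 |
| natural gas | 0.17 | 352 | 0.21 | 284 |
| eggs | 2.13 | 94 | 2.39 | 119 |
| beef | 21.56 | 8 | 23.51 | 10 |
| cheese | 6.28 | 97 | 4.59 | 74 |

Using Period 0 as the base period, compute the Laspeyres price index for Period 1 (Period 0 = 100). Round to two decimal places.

Laspeyres price index uses base-period quantities as weights.
ΣP(Period 1)·Q(Period 0) = 13.27×97 + 0.21×352 + 2.39×94 + 23.51×8 + 4.59×97 = 1287.19 + 73.92 + 224.66 + 188.08 + 445.23 = 2219.08
ΣP(Period 0)·Q(Period 0) = 15.45×97 + 0.17×352 + 2.13×94 + 21.56×8 + 6.28×97 = 1498.65 + 59.84 + 200.22 + 172.48 + 609.16 = 2540.35
Index = 2219.08 / 2540.35 × 100 = 87.3533

87.35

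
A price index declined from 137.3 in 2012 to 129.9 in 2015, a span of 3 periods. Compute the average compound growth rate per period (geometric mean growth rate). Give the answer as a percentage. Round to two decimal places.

Growth factor = (129.9/137.3)^(1/3) = (0.946103)^(1/3) = 0.981702
Growth rate = 0.981702 − 1 = -0.018298 = -1.8298%

-1.83%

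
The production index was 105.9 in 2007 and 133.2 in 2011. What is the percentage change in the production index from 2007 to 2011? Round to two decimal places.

Change = (133.2 − 105.9) / 105.9 × 100
       = 27.3 / 105.9 × 100 = 25.7790%

25.78%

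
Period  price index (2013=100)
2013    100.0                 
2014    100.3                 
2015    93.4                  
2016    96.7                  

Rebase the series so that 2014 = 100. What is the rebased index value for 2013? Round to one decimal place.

Rebased(2013) = 100.0 / 100.3 × 100 = 99.7009

99.7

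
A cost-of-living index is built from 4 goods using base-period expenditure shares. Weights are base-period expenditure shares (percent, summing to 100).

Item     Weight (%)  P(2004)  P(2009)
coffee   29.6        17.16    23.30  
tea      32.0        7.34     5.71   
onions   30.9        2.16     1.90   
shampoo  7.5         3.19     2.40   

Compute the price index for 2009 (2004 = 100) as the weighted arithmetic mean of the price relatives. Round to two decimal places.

coffee: 29.6 × (23.30/17.16) = 29.6 × 1.357809 = 40.1911
tea: 32.0 × (5.71/7.34) = 32.0 × 0.777929 = 24.8937
onions: 30.9 × (1.90/2.16) = 30.9 × 0.879630 = 27.1806
shampoo: 7.5 × (2.40/3.19) = 7.5 × 0.752351 = 5.6426
Index = Σ wᵢ·(p₁ᵢ/p₀ᵢ) = 40.1911 + 24.8937 + 27.1806 + 5.6426 = 97.9081

97.91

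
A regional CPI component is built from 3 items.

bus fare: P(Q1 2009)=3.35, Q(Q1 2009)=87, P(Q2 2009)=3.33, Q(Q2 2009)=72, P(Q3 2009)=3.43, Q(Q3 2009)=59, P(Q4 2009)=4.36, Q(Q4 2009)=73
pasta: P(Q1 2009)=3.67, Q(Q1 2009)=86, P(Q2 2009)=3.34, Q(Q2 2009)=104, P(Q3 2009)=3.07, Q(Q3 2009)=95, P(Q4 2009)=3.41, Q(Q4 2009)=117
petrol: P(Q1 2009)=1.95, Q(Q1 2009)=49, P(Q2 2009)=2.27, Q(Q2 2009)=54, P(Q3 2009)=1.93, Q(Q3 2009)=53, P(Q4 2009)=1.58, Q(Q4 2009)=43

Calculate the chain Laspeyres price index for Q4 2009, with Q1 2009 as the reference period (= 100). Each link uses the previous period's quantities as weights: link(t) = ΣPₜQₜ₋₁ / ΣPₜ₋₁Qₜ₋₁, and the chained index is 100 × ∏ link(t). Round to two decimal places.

103.18

Link Q1 2009→Q2 2009:
ΣP(Q2 2009)Q(Q1 2009) = 3.33×87 + 3.34×86 + 2.27×49 = 289.71 + 287.24 + 111.23 = 688.18
ΣP(Q1 2009)Q(Q1 2009) = 3.35×87 + 3.67×86 + 1.95×49 = 291.45 + 315.62 + 95.55 = 702.62
link = 688.18/702.62 = 0.979448
Link Q2 2009→Q3 2009:
ΣP(Q3 2009)Q(Q2 2009) = 3.43×72 + 3.07×104 + 1.93×54 = 246.96 + 319.28 + 104.22 = 670.46
ΣP(Q2 2009)Q(Q2 2009) = 3.33×72 + 3.34×104 + 2.27×54 = 239.76 + 347.36 + 122.58 = 709.7
link = 670.46/709.7 = 0.944709
Link Q3 2009→Q4 2009:
ΣP(Q4 2009)Q(Q3 2009) = 4.36×59 + 3.41×95 + 1.58×53 = 257.24 + 323.95 + 83.74 = 664.93
ΣP(Q3 2009)Q(Q3 2009) = 3.43×59 + 3.07×95 + 1.93×53 = 202.37 + 291.65 + 102.29 = 596.31
link = 664.93/596.31 = 1.115074
Chained index = 100 × 0.979448 × 0.944709 × 1.115074 = 103.1771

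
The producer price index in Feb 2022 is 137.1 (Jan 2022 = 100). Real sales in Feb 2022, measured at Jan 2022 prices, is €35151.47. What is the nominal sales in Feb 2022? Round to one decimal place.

Nominal = Real × (Index/100) = 35151.47 × (137.1/100)
        = 35151.47 × 1.371 = 48192.6654

48192.7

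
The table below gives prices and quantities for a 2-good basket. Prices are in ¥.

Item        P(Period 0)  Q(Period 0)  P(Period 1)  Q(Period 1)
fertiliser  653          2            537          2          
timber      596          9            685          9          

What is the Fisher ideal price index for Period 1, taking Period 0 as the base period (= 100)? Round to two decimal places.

Laspeyres component (base-period weights):
ΣP(Period 1)Q(Period 0) = 537×2 + 685×9 = 1074 + 6165 = 7239
ΣP(Period 0)Q(Period 0) = 653×2 + 596×9 = 1306 + 5364 = 6670
L = 7239 / 6670 × 100 = 108.5307
Paasche component (current-period weights):
ΣP(Period 1)Q(Period 1) = 537×2 + 685×9 = 1074 + 6165 = 7239
ΣP(Period 0)Q(Period 1) = 653×2 + 596×9 = 1306 + 5364 = 6670
P = 7239 / 6670 × 100 = 108.5307
Fisher = √(L × P) = √(108.5307 × 108.5307) = 108.5307

108.53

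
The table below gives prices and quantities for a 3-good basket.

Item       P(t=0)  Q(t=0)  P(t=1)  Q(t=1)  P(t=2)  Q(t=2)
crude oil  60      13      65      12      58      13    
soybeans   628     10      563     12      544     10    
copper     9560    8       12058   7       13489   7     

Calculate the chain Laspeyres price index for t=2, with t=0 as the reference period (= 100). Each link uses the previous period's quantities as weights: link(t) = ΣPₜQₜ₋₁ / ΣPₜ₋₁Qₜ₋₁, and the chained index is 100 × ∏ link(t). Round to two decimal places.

Link t=0→t=1:
ΣP(t=1)Q(t=0) = 65×13 + 563×10 + 12058×8 = 845 + 5630 + 96464 = 102939
ΣP(t=0)Q(t=0) = 60×13 + 628×10 + 9560×8 = 780 + 6280 + 76480 = 83540
link = 102939/83540 = 1.232212
Link t=1→t=2:
ΣP(t=2)Q(t=1) = 58×12 + 544×12 + 13489×7 = 696 + 6528 + 94423 = 101647
ΣP(t=1)Q(t=1) = 65×12 + 563×12 + 12058×7 = 780 + 6756 + 84406 = 91942
link = 101647/91942 = 1.105556
Chained index = 100 × 1.232212 × 1.105556 = 136.2279

136.23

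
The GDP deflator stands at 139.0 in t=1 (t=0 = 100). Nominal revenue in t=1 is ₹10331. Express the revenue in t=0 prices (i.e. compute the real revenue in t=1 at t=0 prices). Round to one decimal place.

7432.4

Real = Nominal ÷ (Index/100) = 10331 ÷ (139.0/100)
     = 10331 ÷ 1.390 = 7432.3741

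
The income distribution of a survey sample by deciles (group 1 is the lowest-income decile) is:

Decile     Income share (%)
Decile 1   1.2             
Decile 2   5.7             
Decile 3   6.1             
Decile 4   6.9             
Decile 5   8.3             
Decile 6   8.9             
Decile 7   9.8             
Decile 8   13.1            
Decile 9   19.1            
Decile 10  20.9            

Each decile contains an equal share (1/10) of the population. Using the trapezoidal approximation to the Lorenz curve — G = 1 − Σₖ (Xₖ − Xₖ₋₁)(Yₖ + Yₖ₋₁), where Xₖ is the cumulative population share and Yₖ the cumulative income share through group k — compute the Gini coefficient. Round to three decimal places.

Cumulative income shares Yₖ: 0.0120, 0.0690, 0.1300, 0.1990, 0.2820, 0.3710, 0.4690, 0.6000, 0.7910, 1.0000
Σ (Xₖ−Xₖ₋₁)(Yₖ+Yₖ₋₁) = (1/10)(0.0120+0.0000) + (1/10)(0.0690+0.0120) + (1/10)(0.1300+0.0690) + (1/10)(0.1990+0.1300) + (1/10)(0.2820+0.1990) + (1/10)(0.3710+0.2820) + (1/10)(0.4690+0.3710) + (1/10)(0.6000+0.4690) + (1/10)(0.7910+0.6000) + (1/10)(1.0000+0.7910)
  = 0.0012 + 0.0081 + 0.0199 + 0.0329 + 0.0481 + 0.0653 + 0.0840 + 0.1069 + 0.1391 + 0.1791 = 0.6846
G = 1 − 0.6846 = 0.3154

0.315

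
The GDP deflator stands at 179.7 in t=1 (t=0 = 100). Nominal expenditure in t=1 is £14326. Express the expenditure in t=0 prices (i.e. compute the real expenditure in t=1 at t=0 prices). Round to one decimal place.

Real = Nominal ÷ (Index/100) = 14326 ÷ (179.7/100)
     = 14326 ÷ 1.797 = 7972.1758

7972.2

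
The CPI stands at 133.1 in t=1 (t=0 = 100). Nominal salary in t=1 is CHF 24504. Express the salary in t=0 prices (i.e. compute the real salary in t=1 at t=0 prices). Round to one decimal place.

18410.2

Real = Nominal ÷ (Index/100) = 24504 ÷ (133.1/100)
     = 24504 ÷ 1.331 = 18410.2179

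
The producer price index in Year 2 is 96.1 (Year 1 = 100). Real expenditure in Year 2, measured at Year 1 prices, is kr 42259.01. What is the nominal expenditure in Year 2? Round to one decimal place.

Nominal = Real × (Index/100) = 42259.01 × (96.1/100)
        = 42259.01 × 0.961 = 40610.9086

40610.9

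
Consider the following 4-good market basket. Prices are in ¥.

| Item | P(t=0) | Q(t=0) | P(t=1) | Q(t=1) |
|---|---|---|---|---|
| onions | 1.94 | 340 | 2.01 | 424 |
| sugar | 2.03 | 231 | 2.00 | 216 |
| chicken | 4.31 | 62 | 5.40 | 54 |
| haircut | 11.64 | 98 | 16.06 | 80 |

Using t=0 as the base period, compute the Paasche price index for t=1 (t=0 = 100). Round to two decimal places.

117.97

Paasche price index uses current-period quantities as weights.
ΣP(t=1)·Q(t=1) = 2.01×424 + 2.00×216 + 5.40×54 + 16.06×80 = 852.24 + 432 + 291.6 + 1284.8 = 2860.64
ΣP(t=0)·Q(t=1) = 1.94×424 + 2.03×216 + 4.31×54 + 11.64×80 = 822.56 + 438.48 + 232.74 + 931.2 = 2424.98
Index = 2860.64 / 2424.98 × 100 = 117.9655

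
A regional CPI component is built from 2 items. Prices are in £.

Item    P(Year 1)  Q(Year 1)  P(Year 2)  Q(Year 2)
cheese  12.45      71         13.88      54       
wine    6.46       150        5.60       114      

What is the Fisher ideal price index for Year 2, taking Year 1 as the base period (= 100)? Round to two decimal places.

98.52

Laspeyres component (base-period weights):
ΣP(Year 2)Q(Year 1) = 13.88×71 + 5.60×150 = 985.48 + 840 = 1825.48
ΣP(Year 1)Q(Year 1) = 12.45×71 + 6.46×150 = 883.95 + 969 = 1852.95
L = 1825.48 / 1852.95 × 100 = 98.5175
Paasche component (current-period weights):
ΣP(Year 2)Q(Year 2) = 13.88×54 + 5.60×114 = 749.52 + 638.4 = 1387.92
ΣP(Year 1)Q(Year 2) = 12.45×54 + 6.46×114 = 672.3 + 736.44 = 1408.74
P = 1387.92 / 1408.74 × 100 = 98.5221
Fisher = √(L × P) = √(98.5175 × 98.5221) = 98.5198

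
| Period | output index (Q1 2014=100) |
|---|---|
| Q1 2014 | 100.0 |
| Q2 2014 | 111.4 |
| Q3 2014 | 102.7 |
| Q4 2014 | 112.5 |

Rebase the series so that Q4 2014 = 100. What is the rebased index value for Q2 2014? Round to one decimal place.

Rebased(Q2 2014) = 111.4 / 112.5 × 100 = 99.0222

99.0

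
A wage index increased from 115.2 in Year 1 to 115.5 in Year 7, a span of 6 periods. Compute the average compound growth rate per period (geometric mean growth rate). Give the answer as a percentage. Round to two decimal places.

Growth factor = (115.5/115.2)^(1/6) = (1.002604)^(1/6) = 1.000434
Growth rate = 1.000434 − 1 = 0.000434 = 0.0434%

0.04%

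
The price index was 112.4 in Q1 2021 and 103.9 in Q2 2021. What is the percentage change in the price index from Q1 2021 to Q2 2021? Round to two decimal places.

-7.56%

Change = (103.9 − 112.4) / 112.4 × 100
       = -8.5 / 112.4 × 100 = -7.5623%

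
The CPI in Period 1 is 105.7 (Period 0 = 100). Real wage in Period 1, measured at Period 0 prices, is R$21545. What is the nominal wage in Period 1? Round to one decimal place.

22773.1

Nominal = Real × (Index/100) = 21545 × (105.7/100)
        = 21545 × 1.057 = 22773.0650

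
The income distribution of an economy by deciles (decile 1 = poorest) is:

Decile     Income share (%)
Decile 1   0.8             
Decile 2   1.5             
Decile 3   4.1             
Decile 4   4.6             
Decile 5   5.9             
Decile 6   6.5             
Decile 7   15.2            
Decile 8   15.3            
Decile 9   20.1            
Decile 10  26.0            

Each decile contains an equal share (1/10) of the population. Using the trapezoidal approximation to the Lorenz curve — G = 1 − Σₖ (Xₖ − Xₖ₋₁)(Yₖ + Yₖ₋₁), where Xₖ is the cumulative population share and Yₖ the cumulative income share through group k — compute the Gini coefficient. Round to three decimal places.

0.445

Cumulative income shares Yₖ: 0.0080, 0.0230, 0.0640, 0.1100, 0.1690, 0.2340, 0.3860, 0.5390, 0.7400, 1.0000
Σ (Xₖ−Xₖ₋₁)(Yₖ+Yₖ₋₁) = (1/10)(0.0080+0.0000) + (1/10)(0.0230+0.0080) + (1/10)(0.0640+0.0230) + (1/10)(0.1100+0.0640) + (1/10)(0.1690+0.1100) + (1/10)(0.2340+0.1690) + (1/10)(0.3860+0.2340) + (1/10)(0.5390+0.3860) + (1/10)(0.7400+0.5390) + (1/10)(1.0000+0.7400)
  = 0.0008 + 0.0031 + 0.0087 + 0.0174 + 0.0279 + 0.0403 + 0.0620 + 0.0925 + 0.1279 + 0.1740 = 0.5546
G = 1 − 0.5546 = 0.4454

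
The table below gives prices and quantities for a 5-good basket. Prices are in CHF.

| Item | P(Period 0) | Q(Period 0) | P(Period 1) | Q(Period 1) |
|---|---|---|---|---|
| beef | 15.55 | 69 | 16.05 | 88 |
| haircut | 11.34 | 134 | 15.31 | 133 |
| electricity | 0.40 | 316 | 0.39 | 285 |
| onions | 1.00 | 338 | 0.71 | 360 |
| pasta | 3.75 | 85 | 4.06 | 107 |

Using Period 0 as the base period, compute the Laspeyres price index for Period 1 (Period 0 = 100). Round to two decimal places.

Laspeyres price index uses base-period quantities as weights.
ΣP(Period 1)·Q(Period 0) = 16.05×69 + 15.31×134 + 0.39×316 + 0.71×338 + 4.06×85 = 1107.45 + 2051.54 + 123.24 + 239.98 + 345.1 = 3867.31
ΣP(Period 0)·Q(Period 0) = 15.55×69 + 11.34×134 + 0.40×316 + 1.00×338 + 3.75×85 = 1072.95 + 1519.56 + 126.4 + 338 + 318.75 = 3375.66
Index = 3867.31 / 3375.66 × 100 = 114.5646

114.56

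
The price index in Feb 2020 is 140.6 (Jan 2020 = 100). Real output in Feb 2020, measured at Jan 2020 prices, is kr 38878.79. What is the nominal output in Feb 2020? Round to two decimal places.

54663.58

Nominal = Real × (Index/100) = 38878.79 × (140.6/100)
        = 38878.79 × 1.406 = 54663.5787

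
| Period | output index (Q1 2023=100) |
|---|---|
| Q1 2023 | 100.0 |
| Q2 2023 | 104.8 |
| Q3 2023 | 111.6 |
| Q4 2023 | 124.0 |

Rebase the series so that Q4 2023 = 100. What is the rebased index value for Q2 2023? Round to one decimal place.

84.5

Rebased(Q2 2023) = 104.8 / 124.0 × 100 = 84.5161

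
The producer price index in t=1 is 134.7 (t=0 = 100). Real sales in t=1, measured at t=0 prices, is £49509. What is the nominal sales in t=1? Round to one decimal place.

66688.6

Nominal = Real × (Index/100) = 49509 × (134.7/100)
        = 49509 × 1.347 = 66688.6230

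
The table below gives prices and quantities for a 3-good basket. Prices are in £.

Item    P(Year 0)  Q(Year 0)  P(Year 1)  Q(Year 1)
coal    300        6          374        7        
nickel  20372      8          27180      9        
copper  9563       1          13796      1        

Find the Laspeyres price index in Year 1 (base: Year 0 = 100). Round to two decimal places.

Laspeyres price index uses base-period quantities as weights.
ΣP(Year 1)·Q(Year 0) = 374×6 + 27180×8 + 13796×1 = 2244 + 217440 + 13796 = 233480
ΣP(Year 0)·Q(Year 0) = 300×6 + 20372×8 + 9563×1 = 1800 + 162976 + 9563 = 174339
Index = 233480 / 174339 × 100 = 133.9230

133.92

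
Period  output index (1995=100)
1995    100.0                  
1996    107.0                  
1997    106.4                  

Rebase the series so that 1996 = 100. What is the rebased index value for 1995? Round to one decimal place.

Rebased(1995) = 100.0 / 107.0 × 100 = 93.4579

93.5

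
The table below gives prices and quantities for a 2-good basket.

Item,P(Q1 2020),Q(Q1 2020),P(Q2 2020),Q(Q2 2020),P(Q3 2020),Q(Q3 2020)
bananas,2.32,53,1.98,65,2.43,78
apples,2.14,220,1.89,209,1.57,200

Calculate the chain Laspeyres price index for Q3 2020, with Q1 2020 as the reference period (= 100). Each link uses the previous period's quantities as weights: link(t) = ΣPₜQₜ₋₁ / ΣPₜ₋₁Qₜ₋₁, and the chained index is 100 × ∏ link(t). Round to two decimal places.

81.40

Link Q1 2020→Q2 2020:
ΣP(Q2 2020)Q(Q1 2020) = 1.98×53 + 1.89×220 = 104.94 + 415.8 = 520.74
ΣP(Q1 2020)Q(Q1 2020) = 2.32×53 + 2.14×220 = 122.96 + 470.8 = 593.76
link = 520.74/593.76 = 0.877021
Link Q2 2020→Q3 2020:
ΣP(Q3 2020)Q(Q2 2020) = 2.43×65 + 1.57×209 = 157.95 + 328.13 = 486.08
ΣP(Q2 2020)Q(Q2 2020) = 1.98×65 + 1.89×209 = 128.7 + 395.01 = 523.71
link = 486.08/523.71 = 0.928147
Chained index = 100 × 0.877021 × 0.928147 = 81.4005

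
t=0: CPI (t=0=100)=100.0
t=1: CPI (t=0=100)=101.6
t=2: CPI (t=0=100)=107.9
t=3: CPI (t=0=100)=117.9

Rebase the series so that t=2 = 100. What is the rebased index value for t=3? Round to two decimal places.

109.27

Rebased(t=3) = 117.9 / 107.9 × 100 = 109.2678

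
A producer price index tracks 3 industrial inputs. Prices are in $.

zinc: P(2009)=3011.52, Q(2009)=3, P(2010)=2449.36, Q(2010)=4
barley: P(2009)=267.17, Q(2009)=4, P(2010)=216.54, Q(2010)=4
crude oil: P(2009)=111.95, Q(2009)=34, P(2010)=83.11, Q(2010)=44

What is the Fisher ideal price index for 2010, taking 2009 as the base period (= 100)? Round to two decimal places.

Laspeyres component (base-period weights):
ΣP(2010)Q(2009) = 2449.36×3 + 216.54×4 + 83.11×34 = 7348.08 + 866.16 + 2825.74 = 11039.98
ΣP(2009)Q(2009) = 3011.52×3 + 267.17×4 + 111.95×34 = 9034.56 + 1068.68 + 3806.3 = 13909.54
L = 11039.98 / 13909.54 × 100 = 79.3698
Paasche component (current-period weights):
ΣP(2010)Q(2010) = 2449.36×4 + 216.54×4 + 83.11×44 = 9797.44 + 866.16 + 3656.84 = 14320.44
ΣP(2009)Q(2010) = 3011.52×4 + 267.17×4 + 111.95×44 = 12046.08 + 1068.68 + 4925.8 = 18040.56
P = 14320.44 / 18040.56 × 100 = 79.3791
Fisher = √(L × P) = √(79.3698 × 79.3791) = 79.3745

79.37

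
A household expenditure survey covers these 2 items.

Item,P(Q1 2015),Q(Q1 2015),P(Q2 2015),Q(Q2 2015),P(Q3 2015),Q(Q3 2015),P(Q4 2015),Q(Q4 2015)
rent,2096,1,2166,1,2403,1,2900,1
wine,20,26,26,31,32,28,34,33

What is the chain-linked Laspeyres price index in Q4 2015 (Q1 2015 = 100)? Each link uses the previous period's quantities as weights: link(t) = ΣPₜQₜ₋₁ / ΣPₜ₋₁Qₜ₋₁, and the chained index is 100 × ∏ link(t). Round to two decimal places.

144.90

Link Q1 2015→Q2 2015:
ΣP(Q2 2015)Q(Q1 2015) = 2166×1 + 26×26 = 2166 + 676 = 2842
ΣP(Q1 2015)Q(Q1 2015) = 2096×1 + 20×26 = 2096 + 520 = 2616
link = 2842/2616 = 1.086391
Link Q2 2015→Q3 2015:
ΣP(Q3 2015)Q(Q2 2015) = 2403×1 + 32×31 = 2403 + 992 = 3395
ΣP(Q2 2015)Q(Q2 2015) = 2166×1 + 26×31 = 2166 + 806 = 2972
link = 3395/2972 = 1.142328
Link Q3 2015→Q4 2015:
ΣP(Q4 2015)Q(Q3 2015) = 2900×1 + 34×28 = 2900 + 952 = 3852
ΣP(Q3 2015)Q(Q3 2015) = 2403×1 + 32×28 = 2403 + 896 = 3299
link = 3852/3299 = 1.167627
Chained index = 100 × 1.086391 × 1.142328 × 1.167627 = 144.9043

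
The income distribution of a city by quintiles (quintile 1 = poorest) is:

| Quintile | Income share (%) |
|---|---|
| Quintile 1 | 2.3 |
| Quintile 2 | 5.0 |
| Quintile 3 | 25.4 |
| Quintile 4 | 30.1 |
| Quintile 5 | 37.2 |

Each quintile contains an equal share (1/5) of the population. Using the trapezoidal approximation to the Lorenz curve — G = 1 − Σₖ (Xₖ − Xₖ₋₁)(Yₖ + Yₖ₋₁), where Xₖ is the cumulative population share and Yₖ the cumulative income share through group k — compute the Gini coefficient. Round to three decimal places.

Cumulative income shares Yₖ: 0.0230, 0.0730, 0.3270, 0.6280, 1.0000
Σ (Xₖ−Xₖ₋₁)(Yₖ+Yₖ₋₁) = (1/5)(0.0230+0.0000) + (1/5)(0.0730+0.0230) + (1/5)(0.3270+0.0730) + (1/5)(0.6280+0.3270) + (1/5)(1.0000+0.6280)
  = 0.0046 + 0.0192 + 0.0800 + 0.1910 + 0.3256 = 0.6204
G = 1 − 0.6204 = 0.3796

0.380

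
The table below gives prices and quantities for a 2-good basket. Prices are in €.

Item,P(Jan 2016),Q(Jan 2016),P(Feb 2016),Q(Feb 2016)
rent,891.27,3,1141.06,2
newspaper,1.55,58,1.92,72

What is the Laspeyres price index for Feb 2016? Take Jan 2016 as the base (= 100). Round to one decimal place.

127.9

Laspeyres price index uses base-period quantities as weights.
ΣP(Feb 2016)·Q(Jan 2016) = 1141.06×3 + 1.92×58 = 3423.18 + 111.36 = 3534.54
ΣP(Jan 2016)·Q(Jan 2016) = 891.27×3 + 1.55×58 = 2673.81 + 89.9 = 2763.71
Index = 3534.54 / 2763.71 × 100 = 127.8911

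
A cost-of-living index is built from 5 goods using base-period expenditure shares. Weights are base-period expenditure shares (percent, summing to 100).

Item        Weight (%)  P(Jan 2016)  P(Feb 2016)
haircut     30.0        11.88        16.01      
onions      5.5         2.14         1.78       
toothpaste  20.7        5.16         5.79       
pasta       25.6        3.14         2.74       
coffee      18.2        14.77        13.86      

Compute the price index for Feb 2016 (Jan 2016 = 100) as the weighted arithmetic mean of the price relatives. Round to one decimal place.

haircut: 30.0 × (16.01/11.88) = 30.0 × 1.347643 = 40.4293
onions: 5.5 × (1.78/2.14) = 5.5 × 0.831776 = 4.5748
toothpaste: 20.7 × (5.79/5.16) = 20.7 × 1.122093 = 23.2273
pasta: 25.6 × (2.74/3.14) = 25.6 × 0.872611 = 22.3389
coffee: 18.2 × (13.86/14.77) = 18.2 × 0.938389 = 17.0787
Index = Σ wᵢ·(p₁ᵢ/p₀ᵢ) = 40.4293 + 4.5748 + 23.2273 + 22.3389 + 17.0787 = 107.6489

107.6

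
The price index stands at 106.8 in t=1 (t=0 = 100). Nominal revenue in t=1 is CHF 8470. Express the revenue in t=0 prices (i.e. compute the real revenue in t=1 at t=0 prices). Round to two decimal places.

Real = Nominal ÷ (Index/100) = 8470 ÷ (106.8/100)
     = 8470 ÷ 1.068 = 7930.7116

7930.71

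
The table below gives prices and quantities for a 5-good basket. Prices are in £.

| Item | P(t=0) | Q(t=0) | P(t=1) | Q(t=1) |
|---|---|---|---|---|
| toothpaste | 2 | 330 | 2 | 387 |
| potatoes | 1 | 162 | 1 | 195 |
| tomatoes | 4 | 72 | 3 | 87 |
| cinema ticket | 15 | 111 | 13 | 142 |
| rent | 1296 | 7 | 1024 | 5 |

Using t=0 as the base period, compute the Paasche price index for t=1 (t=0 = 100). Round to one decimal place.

82.6

Paasche price index uses current-period quantities as weights.
ΣP(t=1)·Q(t=1) = 2×387 + 1×195 + 3×87 + 13×142 + 1024×5 = 774 + 195 + 261 + 1846 + 5120 = 8196
ΣP(t=0)·Q(t=1) = 2×387 + 1×195 + 4×87 + 15×142 + 1296×5 = 774 + 195 + 348 + 2130 + 6480 = 9927
Index = 8196 / 9927 × 100 = 82.5627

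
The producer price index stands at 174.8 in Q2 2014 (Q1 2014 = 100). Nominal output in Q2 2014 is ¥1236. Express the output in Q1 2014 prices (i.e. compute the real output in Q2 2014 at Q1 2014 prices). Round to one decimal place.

707.1

Real = Nominal ÷ (Index/100) = 1236 ÷ (174.8/100)
     = 1236 ÷ 1.748 = 707.0938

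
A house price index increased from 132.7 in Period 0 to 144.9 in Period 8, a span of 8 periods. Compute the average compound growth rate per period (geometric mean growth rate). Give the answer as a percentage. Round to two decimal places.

Growth factor = (144.9/132.7)^(1/8) = (1.091937)^(1/8) = 1.011055
Growth rate = 1.011055 − 1 = 0.011055 = 1.1055%

1.11%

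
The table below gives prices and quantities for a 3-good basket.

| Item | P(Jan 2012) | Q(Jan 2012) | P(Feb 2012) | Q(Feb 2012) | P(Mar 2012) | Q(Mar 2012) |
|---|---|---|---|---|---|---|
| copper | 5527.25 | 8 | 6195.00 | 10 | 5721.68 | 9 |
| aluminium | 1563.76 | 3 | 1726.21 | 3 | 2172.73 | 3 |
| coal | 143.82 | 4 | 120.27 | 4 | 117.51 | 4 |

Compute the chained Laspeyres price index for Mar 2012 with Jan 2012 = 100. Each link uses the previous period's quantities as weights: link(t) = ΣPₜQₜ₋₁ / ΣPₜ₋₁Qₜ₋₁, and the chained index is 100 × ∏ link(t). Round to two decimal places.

105.97

Link Jan 2012→Feb 2012:
ΣP(Feb 2012)Q(Jan 2012) = 6195.00×8 + 1726.21×3 + 120.27×4 = 49560 + 5178.63 + 481.08 = 55219.71
ΣP(Jan 2012)Q(Jan 2012) = 5527.25×8 + 1563.76×3 + 143.82×4 = 44218 + 4691.28 + 575.28 = 49484.56
link = 55219.71/49484.56 = 1.115898
Link Feb 2012→Mar 2012:
ΣP(Mar 2012)Q(Feb 2012) = 5721.68×10 + 2172.73×3 + 117.51×4 = 57216.8 + 6518.19 + 470.04 = 64205.03
ΣP(Feb 2012)Q(Feb 2012) = 6195.00×10 + 1726.21×3 + 120.27×4 = 61950 + 5178.63 + 481.08 = 67609.71
link = 64205.03/67609.71 = 0.949642
Chained index = 100 × 1.115898 × 0.949642 = 105.9704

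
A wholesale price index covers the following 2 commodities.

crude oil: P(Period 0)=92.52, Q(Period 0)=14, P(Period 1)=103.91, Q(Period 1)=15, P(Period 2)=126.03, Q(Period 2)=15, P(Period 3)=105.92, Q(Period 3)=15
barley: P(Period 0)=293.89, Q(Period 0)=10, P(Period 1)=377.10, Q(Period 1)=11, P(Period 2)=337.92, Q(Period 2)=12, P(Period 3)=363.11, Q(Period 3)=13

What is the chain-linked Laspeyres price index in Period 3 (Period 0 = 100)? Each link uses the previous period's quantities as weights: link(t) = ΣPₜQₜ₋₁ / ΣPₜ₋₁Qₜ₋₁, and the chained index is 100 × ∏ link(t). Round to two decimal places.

121.29

Link Period 0→Period 1:
ΣP(Period 1)Q(Period 0) = 103.91×14 + 377.10×10 = 1454.74 + 3771 = 5225.74
ΣP(Period 0)Q(Period 0) = 92.52×14 + 293.89×10 = 1295.28 + 2938.9 = 4234.18
link = 5225.74/4234.18 = 1.234180
Link Period 1→Period 2:
ΣP(Period 2)Q(Period 1) = 126.03×15 + 337.92×11 = 1890.45 + 3717.12 = 5607.57
ΣP(Period 1)Q(Period 1) = 103.91×15 + 377.10×11 = 1558.65 + 4148.1 = 5706.75
link = 5607.57/5706.75 = 0.982621
Link Period 2→Period 3:
ΣP(Period 3)Q(Period 2) = 105.92×15 + 363.11×12 = 1588.8 + 4357.32 = 5946.12
ΣP(Period 2)Q(Period 2) = 126.03×15 + 337.92×12 = 1890.45 + 4055.04 = 5945.49
link = 5946.12/5945.49 = 1.000106
Chained index = 100 × 1.234180 × 0.982621 × 1.000106 = 121.2859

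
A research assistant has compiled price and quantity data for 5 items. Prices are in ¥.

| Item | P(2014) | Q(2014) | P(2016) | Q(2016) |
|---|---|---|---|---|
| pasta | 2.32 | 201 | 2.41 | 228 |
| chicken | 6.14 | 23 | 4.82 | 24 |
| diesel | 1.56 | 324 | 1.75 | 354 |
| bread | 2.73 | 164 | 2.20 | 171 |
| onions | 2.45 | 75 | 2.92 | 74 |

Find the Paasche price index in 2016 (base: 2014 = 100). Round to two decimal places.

100.01

Paasche price index uses current-period quantities as weights.
ΣP(2016)·Q(2016) = 2.41×228 + 4.82×24 + 1.75×354 + 2.20×171 + 2.92×74 = 549.48 + 115.68 + 619.5 + 376.2 + 216.08 = 1876.94
ΣP(2014)·Q(2016) = 2.32×228 + 6.14×24 + 1.56×354 + 2.73×171 + 2.45×74 = 528.96 + 147.36 + 552.24 + 466.83 + 181.3 = 1876.69
Index = 1876.94 / 1876.69 × 100 = 100.0133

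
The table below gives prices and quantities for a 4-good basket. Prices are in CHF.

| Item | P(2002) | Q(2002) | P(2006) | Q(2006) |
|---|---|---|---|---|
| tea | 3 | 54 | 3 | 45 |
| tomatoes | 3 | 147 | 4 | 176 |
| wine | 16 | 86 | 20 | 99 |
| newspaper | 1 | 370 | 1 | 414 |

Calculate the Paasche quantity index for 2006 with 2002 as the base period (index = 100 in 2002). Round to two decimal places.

113.84

Paasche quantity index uses current-period prices as weights.
ΣP(2006)·Q(2006) = 3×45 + 4×176 + 20×99 + 1×414 = 135 + 704 + 1980 + 414 = 3233
ΣP(2006)·Q(2002) = 3×54 + 4×147 + 20×86 + 1×370 = 162 + 588 + 1720 + 370 = 2840
Index = 3233 / 2840 × 100 = 113.8380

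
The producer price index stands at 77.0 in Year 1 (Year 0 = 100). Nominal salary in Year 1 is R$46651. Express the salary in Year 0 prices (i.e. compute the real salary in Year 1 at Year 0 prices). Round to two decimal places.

Real = Nominal ÷ (Index/100) = 46651 ÷ (77.0/100)
     = 46651 ÷ 0.770 = 60585.7143

60585.71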